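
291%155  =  136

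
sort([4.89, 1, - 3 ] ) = [ -3,1, 4.89]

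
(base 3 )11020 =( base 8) 162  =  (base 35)39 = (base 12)96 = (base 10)114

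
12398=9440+2958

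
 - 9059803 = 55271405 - 64331208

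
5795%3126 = 2669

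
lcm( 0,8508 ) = 0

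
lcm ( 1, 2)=2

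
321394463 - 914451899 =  - 593057436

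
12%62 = 12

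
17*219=3723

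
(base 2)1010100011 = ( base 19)1ga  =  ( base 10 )675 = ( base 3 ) 221000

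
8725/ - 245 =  - 36 + 19/49 = - 35.61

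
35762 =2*17881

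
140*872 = 122080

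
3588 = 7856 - 4268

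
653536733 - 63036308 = 590500425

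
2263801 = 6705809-4442008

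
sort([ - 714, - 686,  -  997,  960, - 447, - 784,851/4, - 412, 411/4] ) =[-997, - 784, - 714, - 686, - 447,-412,411/4 , 851/4, 960 ] 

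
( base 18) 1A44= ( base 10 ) 9148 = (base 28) BIK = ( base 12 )5364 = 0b10001110111100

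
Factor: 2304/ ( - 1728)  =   - 2^2*3^(- 1 ) = - 4/3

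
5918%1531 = 1325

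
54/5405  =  54/5405  =  0.01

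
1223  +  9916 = 11139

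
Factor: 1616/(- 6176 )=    - 2^(-1 )*101^1*193^( - 1) = - 101/386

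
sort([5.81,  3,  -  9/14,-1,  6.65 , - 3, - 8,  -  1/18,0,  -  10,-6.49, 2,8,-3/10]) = [-10,  -  8, - 6.49, - 3 , - 1, - 9/14, - 3/10, - 1/18 , 0,  2,3, 5.81 , 6.65,8 ] 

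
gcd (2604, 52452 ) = 372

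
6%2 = 0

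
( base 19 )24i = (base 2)1100110000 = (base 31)qa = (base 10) 816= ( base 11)682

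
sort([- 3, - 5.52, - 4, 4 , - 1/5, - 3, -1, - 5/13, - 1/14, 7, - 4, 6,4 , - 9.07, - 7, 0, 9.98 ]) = [-9.07, - 7, - 5.52,  -  4, - 4, - 3, - 3, - 1, - 5/13, - 1/5, - 1/14,0, 4,  4,6, 7, 9.98 ] 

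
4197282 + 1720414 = 5917696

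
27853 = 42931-15078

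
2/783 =2/783 = 0.00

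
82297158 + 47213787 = 129510945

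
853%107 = 104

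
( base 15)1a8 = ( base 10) 383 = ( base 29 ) d6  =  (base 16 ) 17F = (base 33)BK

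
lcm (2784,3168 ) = 91872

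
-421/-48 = 421/48 = 8.77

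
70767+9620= 80387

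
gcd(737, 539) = 11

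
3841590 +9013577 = 12855167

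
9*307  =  2763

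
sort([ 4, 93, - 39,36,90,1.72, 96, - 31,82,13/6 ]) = [  -  39, - 31, 1.72,13/6, 4,36,82,90, 93, 96]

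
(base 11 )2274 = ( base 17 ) a5a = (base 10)2985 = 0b101110101001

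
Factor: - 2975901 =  - 3^1*17^1*23^1*43^1*59^1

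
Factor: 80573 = 197^1*409^1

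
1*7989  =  7989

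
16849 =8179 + 8670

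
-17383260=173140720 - 190523980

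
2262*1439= 3255018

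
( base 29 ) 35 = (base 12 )78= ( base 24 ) 3k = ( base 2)1011100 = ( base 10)92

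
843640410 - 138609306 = 705031104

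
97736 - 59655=38081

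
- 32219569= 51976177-84195746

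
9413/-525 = - 9413/525  =  -17.93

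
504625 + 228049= 732674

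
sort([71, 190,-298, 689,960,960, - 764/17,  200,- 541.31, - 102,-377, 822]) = [- 541.31, - 377,  -  298, - 102,- 764/17  ,  71, 190,200, 689,  822,960, 960] 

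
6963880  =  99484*70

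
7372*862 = 6354664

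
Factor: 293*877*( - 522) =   -  2^1*3^2*29^1*293^1* 877^1 = - 134133642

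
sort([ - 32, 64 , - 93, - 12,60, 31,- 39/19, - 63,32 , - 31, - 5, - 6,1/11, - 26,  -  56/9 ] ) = [-93, -63, - 32,  -  31,  -  26,-12,  -  56/9,  -  6, - 5,- 39/19, 1/11,  31, 32, 60, 64]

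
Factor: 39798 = 2^1* 3^3*11^1*67^1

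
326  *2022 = 659172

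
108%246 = 108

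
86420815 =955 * 90493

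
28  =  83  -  55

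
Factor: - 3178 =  - 2^1*7^1*227^1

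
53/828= 53/828 = 0.06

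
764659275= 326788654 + 437870621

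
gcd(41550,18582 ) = 6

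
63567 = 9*7063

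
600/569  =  600/569 = 1.05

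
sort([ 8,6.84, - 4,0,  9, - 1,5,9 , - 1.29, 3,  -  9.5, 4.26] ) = [ - 9.5, - 4, - 1.29, - 1,  0 , 3  ,  4.26,  5 , 6.84,8,  9,9]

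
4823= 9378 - 4555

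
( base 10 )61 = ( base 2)111101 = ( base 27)27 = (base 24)2d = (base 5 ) 221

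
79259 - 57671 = 21588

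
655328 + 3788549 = 4443877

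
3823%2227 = 1596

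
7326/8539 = 7326/8539 = 0.86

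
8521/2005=4 + 501/2005 = 4.25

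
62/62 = 1  =  1.00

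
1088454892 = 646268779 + 442186113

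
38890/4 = 9722 + 1/2 = 9722.50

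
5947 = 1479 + 4468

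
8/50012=2/12503 = 0.00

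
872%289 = 5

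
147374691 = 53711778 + 93662913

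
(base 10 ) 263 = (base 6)1115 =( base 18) EB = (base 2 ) 100000111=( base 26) a3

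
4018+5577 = 9595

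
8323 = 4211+4112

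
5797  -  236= 5561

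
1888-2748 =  - 860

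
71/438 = 71/438=0.16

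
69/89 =69/89 = 0.78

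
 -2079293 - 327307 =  - 2406600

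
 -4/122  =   - 2/61 = -  0.03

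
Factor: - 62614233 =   -  3^2 * 11^3 * 5227^1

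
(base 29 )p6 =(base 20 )1GB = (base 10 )731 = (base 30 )ob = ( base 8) 1333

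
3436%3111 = 325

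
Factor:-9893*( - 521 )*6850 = 2^1*5^2* 13^1 * 137^1*521^1*761^1 = 35306633050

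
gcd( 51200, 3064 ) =8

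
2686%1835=851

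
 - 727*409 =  - 297343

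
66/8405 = 66/8405 = 0.01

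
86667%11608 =5411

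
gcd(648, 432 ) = 216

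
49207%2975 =1607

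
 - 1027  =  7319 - 8346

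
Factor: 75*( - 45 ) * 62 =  - 209250 = - 2^1*3^3*5^3*31^1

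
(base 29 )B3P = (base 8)22223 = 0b10010010010011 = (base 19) 16HF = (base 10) 9363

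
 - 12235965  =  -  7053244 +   -  5182721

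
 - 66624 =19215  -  85839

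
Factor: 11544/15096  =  13/17 = 13^1*17^(-1)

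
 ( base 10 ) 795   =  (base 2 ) 1100011011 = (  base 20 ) 1jf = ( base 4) 30123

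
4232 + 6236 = 10468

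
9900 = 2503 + 7397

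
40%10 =0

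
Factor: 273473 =273473^1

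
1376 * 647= 890272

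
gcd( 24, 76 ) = 4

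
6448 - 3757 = 2691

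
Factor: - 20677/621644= - 31/932 = - 2^ (-2 )*31^1*233^ ( -1)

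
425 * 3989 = 1695325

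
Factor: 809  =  809^1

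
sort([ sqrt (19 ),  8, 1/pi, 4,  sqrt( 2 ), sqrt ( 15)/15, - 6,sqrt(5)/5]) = [-6,sqrt( 15)/15,1/pi,sqrt( 5 )/5,  sqrt( 2 ) , 4, sqrt(19),  8]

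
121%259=121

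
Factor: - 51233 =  - 7^1* 13^1*563^1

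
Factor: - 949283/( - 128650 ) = 2^( - 1 )*5^( - 2 )*31^( - 1 )*53^1 * 83^( - 1 )*17911^1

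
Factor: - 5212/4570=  - 2606/2285 = - 2^1*5^( - 1 )*457^ ( - 1 )*1303^1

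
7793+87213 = 95006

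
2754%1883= 871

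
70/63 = 10/9 = 1.11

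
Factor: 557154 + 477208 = 2^1 * 7^1* 73883^1 = 1034362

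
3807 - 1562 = 2245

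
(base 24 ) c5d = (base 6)52341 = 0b1101110000101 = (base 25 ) B6K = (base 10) 7045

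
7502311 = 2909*2579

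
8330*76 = 633080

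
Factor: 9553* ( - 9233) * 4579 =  - 403880845571 = -7^1*19^1*41^1*233^1*241^1*1319^1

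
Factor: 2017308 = 2^2*3^1*168109^1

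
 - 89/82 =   -  2 + 75/82 = - 1.09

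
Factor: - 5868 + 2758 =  - 3110 = -  2^1* 5^1*311^1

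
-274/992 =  - 137/496 = - 0.28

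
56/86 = 28/43 = 0.65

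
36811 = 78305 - 41494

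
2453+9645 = 12098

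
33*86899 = 2867667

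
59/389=59/389  =  0.15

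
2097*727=1524519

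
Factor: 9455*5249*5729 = 5^1 * 17^1* 29^1*31^1*61^1*181^1*337^1  =  284326231055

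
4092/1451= 4092/1451 = 2.82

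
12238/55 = 222+28/55 = 222.51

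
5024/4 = 1256 = 1256.00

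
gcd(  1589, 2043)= 227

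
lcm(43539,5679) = 130617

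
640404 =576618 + 63786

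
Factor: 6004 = 2^2*19^1*79^1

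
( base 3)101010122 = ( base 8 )16334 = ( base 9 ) 11118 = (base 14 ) 299A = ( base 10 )7388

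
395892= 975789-579897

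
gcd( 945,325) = 5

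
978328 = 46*21268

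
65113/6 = 10852 + 1/6 = 10852.17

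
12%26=12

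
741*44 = 32604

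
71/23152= 71/23152 = 0.00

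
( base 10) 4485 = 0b1000110000101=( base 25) 74A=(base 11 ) 3408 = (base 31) 4kl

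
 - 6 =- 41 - -35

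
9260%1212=776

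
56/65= 56/65 =0.86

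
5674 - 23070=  - 17396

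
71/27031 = 71/27031 = 0.00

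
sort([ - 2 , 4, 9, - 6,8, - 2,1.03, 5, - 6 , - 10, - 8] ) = [ - 10, - 8, - 6 , - 6, - 2, - 2, 1.03,4,5, 8,9]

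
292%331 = 292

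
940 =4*235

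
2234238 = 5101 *438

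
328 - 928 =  - 600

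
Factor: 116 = 2^2 * 29^1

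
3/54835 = 3/54835 = 0.00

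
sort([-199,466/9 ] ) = [ - 199, 466/9]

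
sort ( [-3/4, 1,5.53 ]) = [-3/4, 1,5.53]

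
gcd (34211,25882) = 1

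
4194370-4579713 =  - 385343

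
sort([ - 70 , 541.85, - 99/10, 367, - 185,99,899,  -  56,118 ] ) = [ - 185, - 70,-56,-99/10,99,118,367,  541.85,899 ]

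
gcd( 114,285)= 57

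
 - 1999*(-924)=1847076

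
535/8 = 535/8 = 66.88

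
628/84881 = 628/84881 = 0.01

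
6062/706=8+207/353 = 8.59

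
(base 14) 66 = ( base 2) 1011010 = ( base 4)1122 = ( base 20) 4a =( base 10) 90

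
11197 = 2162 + 9035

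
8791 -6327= 2464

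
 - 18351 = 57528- 75879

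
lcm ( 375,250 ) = 750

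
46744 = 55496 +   -  8752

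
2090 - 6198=-4108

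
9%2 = 1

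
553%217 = 119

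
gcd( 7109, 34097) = 1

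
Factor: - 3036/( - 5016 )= 2^( -1)*19^ ( - 1)*23^1 = 23/38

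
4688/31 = 4688/31 = 151.23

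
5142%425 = 42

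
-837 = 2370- 3207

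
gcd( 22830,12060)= 30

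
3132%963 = 243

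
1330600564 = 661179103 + 669421461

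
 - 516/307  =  -516/307 = - 1.68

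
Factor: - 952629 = -3^1*17^1*18679^1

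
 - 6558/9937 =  - 6558/9937=- 0.66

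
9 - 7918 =  -  7909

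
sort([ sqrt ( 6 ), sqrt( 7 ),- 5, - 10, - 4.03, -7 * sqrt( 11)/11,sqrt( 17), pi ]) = [ - 10, - 5, - 4.03,  -  7*sqrt( 11 )/11, sqrt( 6 ),  sqrt (7),pi,sqrt( 17) ] 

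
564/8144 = 141/2036 = 0.07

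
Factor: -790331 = -790331^1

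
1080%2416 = 1080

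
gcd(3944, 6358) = 34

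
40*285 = 11400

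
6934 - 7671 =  - 737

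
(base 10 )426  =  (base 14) 226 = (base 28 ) F6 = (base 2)110101010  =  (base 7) 1146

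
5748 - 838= 4910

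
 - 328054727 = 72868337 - 400923064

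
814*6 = 4884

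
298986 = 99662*3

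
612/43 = 14 + 10/43 = 14.23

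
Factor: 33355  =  5^1 *7^1*953^1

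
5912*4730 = 27963760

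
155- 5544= - 5389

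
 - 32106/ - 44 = 16053/22 =729.68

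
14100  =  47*300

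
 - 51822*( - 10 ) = 518220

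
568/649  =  568/649 = 0.88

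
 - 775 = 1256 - 2031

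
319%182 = 137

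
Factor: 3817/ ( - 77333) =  - 11^1*17^(  -  1 )*347^1 * 4549^( - 1)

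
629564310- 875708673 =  - 246144363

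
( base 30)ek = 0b110111000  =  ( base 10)440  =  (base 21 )kk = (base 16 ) 1B8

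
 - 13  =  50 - 63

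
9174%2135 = 634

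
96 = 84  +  12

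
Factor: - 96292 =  - 2^2*7^1 * 19^1*181^1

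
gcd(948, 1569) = 3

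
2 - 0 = 2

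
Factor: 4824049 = 1031^1*4679^1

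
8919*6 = 53514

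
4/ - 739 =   -  1 + 735/739= - 0.01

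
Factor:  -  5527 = -5527^1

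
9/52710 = 3/17570 =0.00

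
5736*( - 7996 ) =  -45865056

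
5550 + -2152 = 3398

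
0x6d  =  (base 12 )91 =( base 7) 214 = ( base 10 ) 109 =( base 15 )74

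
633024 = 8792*72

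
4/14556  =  1/3639 = 0.00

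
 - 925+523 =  - 402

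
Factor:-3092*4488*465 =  - 6452756640 = -2^5*3^2*5^1*11^1*17^1 * 31^1*773^1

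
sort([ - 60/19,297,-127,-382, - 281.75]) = [-382, - 281.75,  -  127,-60/19, 297 ] 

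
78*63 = 4914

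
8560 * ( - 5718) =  - 48946080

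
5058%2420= 218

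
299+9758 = 10057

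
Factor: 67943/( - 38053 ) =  -38053^( - 1 )*67943^1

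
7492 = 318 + 7174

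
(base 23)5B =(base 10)126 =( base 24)56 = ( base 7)240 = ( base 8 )176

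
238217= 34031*7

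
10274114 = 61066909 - 50792795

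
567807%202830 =162147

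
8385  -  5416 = 2969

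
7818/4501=1+3317/4501 = 1.74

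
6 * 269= 1614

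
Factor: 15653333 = 43^1*364031^1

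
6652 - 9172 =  - 2520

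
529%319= 210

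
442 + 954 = 1396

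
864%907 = 864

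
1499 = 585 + 914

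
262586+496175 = 758761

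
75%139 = 75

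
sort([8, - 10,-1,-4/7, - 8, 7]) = [-10,-8,-1,-4/7,7,8] 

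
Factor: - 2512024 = - 2^3 * 314003^1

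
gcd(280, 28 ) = 28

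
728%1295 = 728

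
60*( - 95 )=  - 5700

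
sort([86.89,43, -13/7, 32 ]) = [ - 13/7,32,  43,  86.89 ]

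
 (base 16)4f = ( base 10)79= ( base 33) 2d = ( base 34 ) 2B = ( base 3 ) 2221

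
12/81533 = 12/81533  =  0.00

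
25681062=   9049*2838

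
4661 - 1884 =2777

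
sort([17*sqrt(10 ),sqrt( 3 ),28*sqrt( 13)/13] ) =[ sqrt (3), 28*  sqrt( 13)/13, 17*sqrt(10 )]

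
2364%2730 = 2364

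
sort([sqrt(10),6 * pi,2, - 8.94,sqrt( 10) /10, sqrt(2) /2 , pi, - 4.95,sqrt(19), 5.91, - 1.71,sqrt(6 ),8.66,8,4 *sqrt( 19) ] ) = [ - 8.94, - 4.95, - 1.71 , sqrt(10)/10, sqrt( 2 )/2,2 , sqrt (6),pi, sqrt(10 ) , sqrt( 19),5.91,8,8.66,  4*sqrt(19 ),6*pi] 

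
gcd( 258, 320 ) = 2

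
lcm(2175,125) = 10875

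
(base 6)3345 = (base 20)1j5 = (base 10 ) 785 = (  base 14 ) 401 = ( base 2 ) 1100010001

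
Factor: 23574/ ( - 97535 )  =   - 2^1*3^1*5^ ( - 1)*3929^1*19507^( - 1)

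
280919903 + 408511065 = 689430968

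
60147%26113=7921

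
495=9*55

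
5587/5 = 5587/5 = 1117.40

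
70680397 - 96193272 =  - 25512875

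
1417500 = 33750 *42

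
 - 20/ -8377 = 20/8377 = 0.00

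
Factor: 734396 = 2^2*13^1*29^1*487^1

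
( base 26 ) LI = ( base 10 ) 564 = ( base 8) 1064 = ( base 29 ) jd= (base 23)11C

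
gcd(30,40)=10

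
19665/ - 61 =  - 323+38/61= -322.38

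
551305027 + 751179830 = 1302484857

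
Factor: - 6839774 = - 2^1*3419887^1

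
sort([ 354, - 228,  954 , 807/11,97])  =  [ - 228, 807/11,  97, 354, 954 ] 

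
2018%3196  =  2018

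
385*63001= 24255385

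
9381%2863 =792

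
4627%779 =732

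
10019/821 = 12 + 167/821=12.20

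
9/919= 9/919 = 0.01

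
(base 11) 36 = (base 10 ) 39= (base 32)17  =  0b100111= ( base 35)14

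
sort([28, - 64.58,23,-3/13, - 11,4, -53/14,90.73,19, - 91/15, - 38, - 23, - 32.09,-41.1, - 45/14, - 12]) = [ - 64.58, - 41.1, - 38, - 32.09, - 23, - 12 , - 11, - 91/15 , - 53/14, - 45/14,  -  3/13 , 4,19, 23,28,90.73]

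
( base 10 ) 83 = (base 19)47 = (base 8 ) 123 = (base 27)32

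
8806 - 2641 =6165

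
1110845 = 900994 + 209851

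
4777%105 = 52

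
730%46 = 40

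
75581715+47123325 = 122705040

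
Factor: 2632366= 2^1*11^1*119653^1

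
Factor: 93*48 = 4464 = 2^4*3^2*31^1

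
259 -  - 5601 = 5860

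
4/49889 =4/49889 = 0.00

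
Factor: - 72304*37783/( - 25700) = 2^2*5^( - 2)*257^(-1)*4519^1*37783^1  =  682965508/6425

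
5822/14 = 2911/7= 415.86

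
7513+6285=13798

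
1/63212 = 1/63212 = 0.00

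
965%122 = 111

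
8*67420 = 539360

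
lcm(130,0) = 0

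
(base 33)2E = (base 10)80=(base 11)73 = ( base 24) 38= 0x50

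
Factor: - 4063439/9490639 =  - 41^( - 1 )*  251^1*16189^1*231479^( - 1 ) 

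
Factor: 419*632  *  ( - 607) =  - 2^3 * 79^1*419^1*607^1  =  -160738456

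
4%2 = 0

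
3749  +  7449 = 11198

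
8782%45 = 7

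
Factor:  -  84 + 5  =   -79 = -79^1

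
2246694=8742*257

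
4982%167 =139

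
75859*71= 5385989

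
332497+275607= 608104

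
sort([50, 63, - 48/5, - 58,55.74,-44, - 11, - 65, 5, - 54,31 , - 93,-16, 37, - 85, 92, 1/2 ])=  [ - 93,-85, - 65, - 58, - 54, -44 ,-16,  -  11, - 48/5, 1/2, 5,  31, 37, 50,55.74,  63,92]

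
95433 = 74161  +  21272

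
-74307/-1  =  74307+ 0/1 = 74307.00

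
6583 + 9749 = 16332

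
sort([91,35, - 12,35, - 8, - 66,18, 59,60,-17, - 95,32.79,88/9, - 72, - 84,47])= [ - 95, - 84, - 72, - 66, - 17, - 12, - 8, 88/9,18, 32.79,35,35,  47, 59,60,91]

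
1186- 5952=-4766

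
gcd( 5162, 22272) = 58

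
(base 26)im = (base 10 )490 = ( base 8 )752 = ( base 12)34a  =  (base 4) 13222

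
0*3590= 0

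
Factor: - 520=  - 2^3*5^1 * 13^1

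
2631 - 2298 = 333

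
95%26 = 17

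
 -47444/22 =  - 2157 + 5/11 = - 2156.55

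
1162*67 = 77854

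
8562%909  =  381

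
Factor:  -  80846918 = -2^1 * 40423459^1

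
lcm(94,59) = 5546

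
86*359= 30874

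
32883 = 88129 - 55246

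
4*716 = 2864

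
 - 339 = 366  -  705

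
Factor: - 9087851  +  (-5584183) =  - 14672034 = -2^1*3^2* 13^1*62701^1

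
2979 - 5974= - 2995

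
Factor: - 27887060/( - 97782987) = 1467740/5146473=2^2*3^( - 1)*5^1*19^(- 1 )*73387^1*90289^( - 1)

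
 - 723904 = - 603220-120684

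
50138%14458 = 6764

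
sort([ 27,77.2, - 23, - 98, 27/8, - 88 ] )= [ - 98 , - 88, - 23,27/8, 27 , 77.2]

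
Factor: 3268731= 3^1*43^1*25339^1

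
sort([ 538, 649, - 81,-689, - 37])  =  [-689,-81 ,-37, 538, 649] 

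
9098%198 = 188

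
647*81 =52407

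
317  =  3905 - 3588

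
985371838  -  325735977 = 659635861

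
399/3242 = 399/3242 =0.12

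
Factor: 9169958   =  2^1* 7^2  *  137^1*683^1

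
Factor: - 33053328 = - 2^4*3^2  *7^1*11^2*271^1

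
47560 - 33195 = 14365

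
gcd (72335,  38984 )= 1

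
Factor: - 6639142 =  - 2^1*149^1*22279^1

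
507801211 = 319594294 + 188206917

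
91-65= 26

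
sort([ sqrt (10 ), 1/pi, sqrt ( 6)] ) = [1/pi,sqrt(6) , sqrt(10) ]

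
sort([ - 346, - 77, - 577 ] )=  [ - 577, - 346 , - 77 ] 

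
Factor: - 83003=  -  83003^1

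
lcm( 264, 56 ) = 1848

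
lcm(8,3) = 24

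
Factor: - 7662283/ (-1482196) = 2^(-2 )*17^(-1 )*71^ ( - 1)*307^( - 1) * 2273^1*3371^1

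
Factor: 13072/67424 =2^ (  -  1)*7^( - 2 )*19^1 = 19/98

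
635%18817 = 635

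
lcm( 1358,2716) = 2716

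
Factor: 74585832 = 2^3*3^1*3107743^1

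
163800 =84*1950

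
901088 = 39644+861444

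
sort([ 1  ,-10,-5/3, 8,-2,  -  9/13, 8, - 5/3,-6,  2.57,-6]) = [-10, - 6, -6,-2 ,-5/3,- 5/3, - 9/13 , 1,  2.57,8,  8 ]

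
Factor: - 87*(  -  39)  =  3^2*13^1 * 29^1 =3393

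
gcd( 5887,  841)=841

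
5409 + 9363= 14772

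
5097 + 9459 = 14556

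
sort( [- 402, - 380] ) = [ - 402,-380]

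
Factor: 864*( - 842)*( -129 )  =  2^6*3^4*43^1*421^1= 93845952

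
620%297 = 26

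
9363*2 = 18726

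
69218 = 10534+58684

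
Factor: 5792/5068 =8/7= 2^3*  7^( - 1)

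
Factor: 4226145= 3^1*5^1 *7^1 *11^1 * 3659^1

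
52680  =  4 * 13170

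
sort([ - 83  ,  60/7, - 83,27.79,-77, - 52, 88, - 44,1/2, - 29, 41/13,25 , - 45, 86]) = [ - 83, - 83, - 77, - 52, - 45, - 44, - 29,1/2 , 41/13, 60/7 , 25,  27.79, 86,88]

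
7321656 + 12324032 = 19645688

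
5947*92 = 547124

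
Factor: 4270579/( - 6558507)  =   -3^ (-2)*71^1*60149^1*728723^(- 1 )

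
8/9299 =8/9299=0.00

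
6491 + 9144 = 15635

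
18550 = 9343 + 9207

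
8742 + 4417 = 13159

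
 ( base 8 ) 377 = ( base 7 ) 513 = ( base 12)193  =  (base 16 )ff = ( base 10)255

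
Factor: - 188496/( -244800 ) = 2^( - 2)*5^( - 2)*7^1 *11^1   =  77/100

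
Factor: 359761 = 359761^1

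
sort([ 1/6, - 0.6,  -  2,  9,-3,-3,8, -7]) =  [ - 7, - 3, - 3, - 2,  -  0.6, 1/6,8,9]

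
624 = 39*16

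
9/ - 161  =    -  1 +152/161 = - 0.06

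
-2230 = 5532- 7762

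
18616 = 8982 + 9634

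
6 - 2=4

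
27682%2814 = 2356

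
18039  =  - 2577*( - 7) 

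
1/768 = 1/768 = 0.00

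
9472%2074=1176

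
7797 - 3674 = 4123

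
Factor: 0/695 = 0^1=   0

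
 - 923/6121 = -1 + 5198/6121  =  - 0.15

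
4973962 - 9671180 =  - 4697218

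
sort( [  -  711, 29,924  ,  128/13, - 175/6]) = [ - 711, - 175/6, 128/13,29,924] 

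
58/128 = 29/64 = 0.45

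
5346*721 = 3854466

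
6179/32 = 6179/32 = 193.09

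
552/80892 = 46/6741 = 0.01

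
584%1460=584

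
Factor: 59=59^1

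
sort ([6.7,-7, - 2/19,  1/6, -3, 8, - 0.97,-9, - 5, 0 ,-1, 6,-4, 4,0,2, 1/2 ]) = [-9, - 7, - 5,-4, - 3, - 1, - 0.97,-2/19,0, 0,1/6,1/2, 2,4,  6, 6.7,8] 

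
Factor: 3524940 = 2^2 * 3^2*5^1*19583^1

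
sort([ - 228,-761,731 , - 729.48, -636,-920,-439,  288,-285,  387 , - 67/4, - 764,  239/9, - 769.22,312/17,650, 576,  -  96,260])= [-920,- 769.22 , -764, - 761, -729.48,- 636,-439, - 285, - 228,-96, - 67/4,312/17,  239/9,  260,  288,  387,576, 650, 731 ] 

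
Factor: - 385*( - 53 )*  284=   5795020 = 2^2*5^1*7^1*11^1*53^1*71^1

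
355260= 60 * 5921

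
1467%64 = 59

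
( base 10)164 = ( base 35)4O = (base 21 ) 7h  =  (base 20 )84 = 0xA4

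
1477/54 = 27 + 19/54 = 27.35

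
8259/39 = 2753/13 =211.77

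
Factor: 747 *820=2^2*3^2*5^1 * 41^1*83^1 = 612540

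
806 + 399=1205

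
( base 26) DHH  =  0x241f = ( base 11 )6A47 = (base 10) 9247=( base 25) EJM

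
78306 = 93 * 842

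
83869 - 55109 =28760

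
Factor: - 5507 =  - 5507^1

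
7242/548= 3621/274 = 13.22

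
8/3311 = 8/3311 =0.00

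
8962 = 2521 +6441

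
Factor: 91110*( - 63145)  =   - 5753140950 = - 2^1*3^1*5^2*73^1*173^1*3037^1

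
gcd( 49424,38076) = 4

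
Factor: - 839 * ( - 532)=2^2*7^1*19^1*839^1 = 446348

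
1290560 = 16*80660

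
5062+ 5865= 10927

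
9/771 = 3/257 = 0.01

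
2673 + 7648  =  10321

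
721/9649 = 721/9649 =0.07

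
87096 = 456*191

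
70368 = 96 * 733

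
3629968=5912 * 614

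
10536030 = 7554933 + 2981097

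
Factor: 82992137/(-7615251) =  - 3^( - 2)*7^( - 1)*120877^(  -  1 )*82992137^1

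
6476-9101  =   -2625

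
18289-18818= - 529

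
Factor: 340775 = 5^2 * 43^1 * 317^1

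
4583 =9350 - 4767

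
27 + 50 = 77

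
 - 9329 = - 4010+  -  5319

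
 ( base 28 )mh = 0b1001111001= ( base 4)21321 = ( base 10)633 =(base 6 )2533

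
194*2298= 445812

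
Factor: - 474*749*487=-172897662 = - 2^1 * 3^1*7^1 * 79^1*107^1*487^1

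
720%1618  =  720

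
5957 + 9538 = 15495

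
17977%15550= 2427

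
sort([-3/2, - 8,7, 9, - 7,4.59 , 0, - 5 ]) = [ - 8, - 7, - 5, - 3/2,  0, 4.59, 7, 9]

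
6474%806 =26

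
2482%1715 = 767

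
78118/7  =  78118/7 = 11159.71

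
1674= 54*31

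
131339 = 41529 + 89810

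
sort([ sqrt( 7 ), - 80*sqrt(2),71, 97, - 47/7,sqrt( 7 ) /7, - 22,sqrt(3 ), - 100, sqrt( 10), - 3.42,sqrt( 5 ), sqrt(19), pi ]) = [ - 80*sqrt( 2), - 100, - 22,-47/7 , - 3.42, sqrt( 7) /7, sqrt( 3 ), sqrt (5 ), sqrt( 7),pi, sqrt(10 ),sqrt( 19),71,97] 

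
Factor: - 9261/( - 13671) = 3^1*7^1*31^( - 1 ) = 21/31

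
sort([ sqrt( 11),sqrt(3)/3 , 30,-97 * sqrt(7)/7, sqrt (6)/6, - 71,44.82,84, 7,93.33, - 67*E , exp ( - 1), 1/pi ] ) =[ - 67*E,-71 , - 97*sqrt(7) /7, 1/pi,exp ( -1) , sqrt( 6 ) /6,sqrt( 3 )/3,sqrt( 11),7 , 30 , 44.82, 84,93.33 ] 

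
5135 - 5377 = -242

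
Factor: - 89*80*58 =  - 412960 = -2^5*5^1 * 29^1*89^1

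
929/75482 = 929/75482 = 0.01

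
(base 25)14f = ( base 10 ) 740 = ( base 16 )2e4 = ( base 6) 3232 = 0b1011100100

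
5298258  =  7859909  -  2561651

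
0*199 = 0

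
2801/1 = 2801 = 2801.00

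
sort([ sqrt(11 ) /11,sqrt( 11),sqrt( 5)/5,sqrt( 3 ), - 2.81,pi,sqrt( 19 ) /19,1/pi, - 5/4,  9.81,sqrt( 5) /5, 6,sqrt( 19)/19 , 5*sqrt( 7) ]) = [ - 2.81, - 5/4,sqrt( 19) /19, sqrt( 19)/19,sqrt( 11)/11,1/pi,  sqrt(5 ) /5,sqrt( 5) /5, sqrt (3),pi,sqrt( 11 ) , 6, 9.81,5 * sqrt(7 ) ] 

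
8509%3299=1911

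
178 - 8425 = -8247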